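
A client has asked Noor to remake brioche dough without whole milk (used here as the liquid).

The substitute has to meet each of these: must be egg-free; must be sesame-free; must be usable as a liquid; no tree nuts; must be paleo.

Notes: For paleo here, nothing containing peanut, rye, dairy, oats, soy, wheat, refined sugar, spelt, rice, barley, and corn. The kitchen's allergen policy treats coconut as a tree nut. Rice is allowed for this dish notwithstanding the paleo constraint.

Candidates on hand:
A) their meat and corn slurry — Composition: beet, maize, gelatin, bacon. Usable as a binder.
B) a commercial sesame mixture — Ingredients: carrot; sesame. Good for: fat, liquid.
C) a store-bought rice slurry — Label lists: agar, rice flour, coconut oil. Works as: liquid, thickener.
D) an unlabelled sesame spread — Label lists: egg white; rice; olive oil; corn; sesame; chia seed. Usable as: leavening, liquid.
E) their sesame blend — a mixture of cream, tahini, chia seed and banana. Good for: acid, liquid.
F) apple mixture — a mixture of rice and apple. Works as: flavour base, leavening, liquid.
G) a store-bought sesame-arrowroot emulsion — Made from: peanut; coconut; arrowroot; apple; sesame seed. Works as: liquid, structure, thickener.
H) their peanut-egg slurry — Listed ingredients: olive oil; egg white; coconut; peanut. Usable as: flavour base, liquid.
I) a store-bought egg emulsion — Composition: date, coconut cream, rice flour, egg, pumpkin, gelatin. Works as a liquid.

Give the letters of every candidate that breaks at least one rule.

A, B, C, D, E, G, H, I

A: not usable as a liquid; has maize, so not paleo — out
B: has sesame, so not sesame-free — out
C: has coconut oil, so not tree-nut-free — no
D: has corn, so not paleo; has sesame, so not sesame-free (and 1 more) — no
E: has cream, so not paleo; has tahini, so not sesame-free — no
F: rice is permitted under the paleo carve-out; nothing else excluded — valid
G: has peanut, so not paleo; has sesame seed, so not sesame-free (and 1 more) — out
H: has peanut, so not paleo; has coconut, so not tree-nut-free (and 1 more) — reject
I: has coconut cream, so not tree-nut-free; has egg, so not egg-free — no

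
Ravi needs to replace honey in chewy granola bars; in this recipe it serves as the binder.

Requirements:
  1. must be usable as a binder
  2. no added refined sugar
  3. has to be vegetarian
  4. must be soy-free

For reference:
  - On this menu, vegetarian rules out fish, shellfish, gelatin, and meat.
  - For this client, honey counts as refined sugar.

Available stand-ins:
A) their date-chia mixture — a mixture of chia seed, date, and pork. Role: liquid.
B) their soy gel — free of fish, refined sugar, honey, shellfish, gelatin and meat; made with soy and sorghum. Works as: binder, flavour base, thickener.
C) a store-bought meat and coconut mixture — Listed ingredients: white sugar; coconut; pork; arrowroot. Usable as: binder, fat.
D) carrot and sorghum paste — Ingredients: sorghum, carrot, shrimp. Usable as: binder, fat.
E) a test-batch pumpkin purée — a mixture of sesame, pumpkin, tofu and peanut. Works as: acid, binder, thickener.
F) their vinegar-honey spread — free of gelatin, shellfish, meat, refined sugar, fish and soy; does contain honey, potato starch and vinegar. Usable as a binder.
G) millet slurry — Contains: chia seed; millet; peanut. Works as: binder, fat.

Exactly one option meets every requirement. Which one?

A: not usable as a binder; has pork, so not vegetarian — no
B: has soy, so not soy-free — reject
C: has pork, so not vegetarian; has white sugar, so not no-added-sugar — out
D: has shrimp, so not vegetarian — reject
E: has tofu, so not soy-free — no
F: has honey, so not no-added-sugar — reject
G: only peanut, chia seed, and millet; none excluded — keep

G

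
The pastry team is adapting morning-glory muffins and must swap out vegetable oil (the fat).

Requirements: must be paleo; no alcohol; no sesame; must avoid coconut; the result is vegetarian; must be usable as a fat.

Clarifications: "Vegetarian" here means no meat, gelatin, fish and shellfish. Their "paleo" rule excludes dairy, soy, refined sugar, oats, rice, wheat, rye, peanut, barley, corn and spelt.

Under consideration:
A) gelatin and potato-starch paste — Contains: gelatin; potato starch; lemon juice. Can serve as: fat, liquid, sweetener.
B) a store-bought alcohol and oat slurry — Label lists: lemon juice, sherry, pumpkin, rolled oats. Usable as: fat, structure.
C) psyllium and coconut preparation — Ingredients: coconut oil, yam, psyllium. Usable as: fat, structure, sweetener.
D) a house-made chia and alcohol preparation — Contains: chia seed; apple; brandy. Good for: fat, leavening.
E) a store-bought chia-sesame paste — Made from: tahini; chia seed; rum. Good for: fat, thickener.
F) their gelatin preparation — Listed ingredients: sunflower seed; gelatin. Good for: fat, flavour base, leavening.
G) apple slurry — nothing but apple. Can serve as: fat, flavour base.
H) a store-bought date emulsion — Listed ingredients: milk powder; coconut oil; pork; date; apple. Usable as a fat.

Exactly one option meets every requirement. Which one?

A: has gelatin, so not vegetarian — out
B: has rolled oats, so not paleo; has sherry, so not alcohol-free — reject
C: has coconut oil, so not coconut-free — reject
D: has brandy, so not alcohol-free — out
E: has rum, so not alcohol-free; has tahini, so not sesame-free — no
F: has gelatin, so not vegetarian — reject
G: no coconut, paleo — OK
H: has pork, so not vegetarian; has milk powder, so not paleo (and 1 more) — out

G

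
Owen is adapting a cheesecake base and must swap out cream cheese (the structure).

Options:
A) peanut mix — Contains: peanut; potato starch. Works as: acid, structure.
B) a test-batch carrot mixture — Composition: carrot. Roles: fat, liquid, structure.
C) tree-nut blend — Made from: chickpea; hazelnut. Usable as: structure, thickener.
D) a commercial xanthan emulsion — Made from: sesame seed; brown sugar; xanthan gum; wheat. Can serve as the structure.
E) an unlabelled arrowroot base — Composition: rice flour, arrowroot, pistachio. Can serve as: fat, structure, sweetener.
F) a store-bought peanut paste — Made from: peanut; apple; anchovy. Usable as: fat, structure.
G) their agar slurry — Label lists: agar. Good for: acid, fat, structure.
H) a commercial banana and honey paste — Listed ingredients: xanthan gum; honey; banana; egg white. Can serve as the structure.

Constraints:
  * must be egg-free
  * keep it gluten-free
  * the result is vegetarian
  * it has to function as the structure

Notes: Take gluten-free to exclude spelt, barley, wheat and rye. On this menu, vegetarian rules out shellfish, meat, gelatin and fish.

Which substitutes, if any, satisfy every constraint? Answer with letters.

A, B, C, E, G

A: only peanut and potato starch; none excluded — OK
B: nothing on the exclusion list — valid
C: all constraints satisfied — keep
D: has wheat, so not gluten-free — no
E: works as a structure, gluten-free, no egg — valid
F: has anchovy, so not vegetarian — no
G: only agar; none excluded — OK
H: has egg white, so not egg-free — out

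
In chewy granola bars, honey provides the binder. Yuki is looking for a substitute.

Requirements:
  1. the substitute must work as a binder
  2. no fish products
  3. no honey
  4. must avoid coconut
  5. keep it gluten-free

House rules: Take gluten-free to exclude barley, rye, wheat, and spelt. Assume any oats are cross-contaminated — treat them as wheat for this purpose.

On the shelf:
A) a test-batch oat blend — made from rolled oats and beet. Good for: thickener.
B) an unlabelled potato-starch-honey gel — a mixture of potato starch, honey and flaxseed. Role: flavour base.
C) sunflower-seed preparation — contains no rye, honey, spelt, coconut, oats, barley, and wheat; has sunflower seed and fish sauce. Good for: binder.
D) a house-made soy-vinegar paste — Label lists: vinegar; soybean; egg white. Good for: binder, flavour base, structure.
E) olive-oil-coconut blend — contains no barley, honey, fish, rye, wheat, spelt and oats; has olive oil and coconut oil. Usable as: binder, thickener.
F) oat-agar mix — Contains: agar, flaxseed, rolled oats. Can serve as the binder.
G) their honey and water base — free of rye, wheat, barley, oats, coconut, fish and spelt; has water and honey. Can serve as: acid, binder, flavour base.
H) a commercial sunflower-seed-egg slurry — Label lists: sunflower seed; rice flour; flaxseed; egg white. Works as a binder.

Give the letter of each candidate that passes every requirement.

D, H

A: not usable as a binder; has rolled oats, so not gluten-free — no
B: not usable as a binder; has honey, so not honey-free — reject
C: has fish sauce, so not fish-free — no
D: only egg white, soybean, and vinegar; none excluded — valid
E: has coconut oil, so not coconut-free — reject
F: has rolled oats, so not gluten-free — out
G: has honey, so not honey-free — reject
H: works as a binder, no honey, gluten-free — OK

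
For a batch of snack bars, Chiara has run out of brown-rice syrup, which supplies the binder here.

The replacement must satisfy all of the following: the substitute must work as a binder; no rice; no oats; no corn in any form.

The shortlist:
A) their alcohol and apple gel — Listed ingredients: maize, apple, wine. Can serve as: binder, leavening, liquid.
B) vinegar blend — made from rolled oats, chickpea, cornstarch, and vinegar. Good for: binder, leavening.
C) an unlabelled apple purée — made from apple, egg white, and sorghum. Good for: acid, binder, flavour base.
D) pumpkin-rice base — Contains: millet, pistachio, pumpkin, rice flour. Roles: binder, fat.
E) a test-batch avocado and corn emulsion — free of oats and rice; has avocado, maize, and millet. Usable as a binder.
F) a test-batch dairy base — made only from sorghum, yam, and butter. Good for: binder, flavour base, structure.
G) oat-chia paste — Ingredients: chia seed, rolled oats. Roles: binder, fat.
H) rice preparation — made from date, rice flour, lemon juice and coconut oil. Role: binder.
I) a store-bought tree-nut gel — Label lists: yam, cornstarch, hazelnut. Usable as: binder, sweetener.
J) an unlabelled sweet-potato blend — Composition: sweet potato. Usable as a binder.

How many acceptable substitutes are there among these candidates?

A: has maize, so not corn-free — out
B: has cornstarch, so not corn-free; has rolled oats, so not oat-free — no
C: works as a binder, no corn, no oats — valid
D: has rice flour, so not rice-free — no
E: has maize, so not corn-free — no
F: works as a binder, no corn, no rice — keep
G: has rolled oats, so not oat-free — no
H: has rice flour, so not rice-free — reject
I: has cornstarch, so not corn-free — no
J: every rule checks out — keep

3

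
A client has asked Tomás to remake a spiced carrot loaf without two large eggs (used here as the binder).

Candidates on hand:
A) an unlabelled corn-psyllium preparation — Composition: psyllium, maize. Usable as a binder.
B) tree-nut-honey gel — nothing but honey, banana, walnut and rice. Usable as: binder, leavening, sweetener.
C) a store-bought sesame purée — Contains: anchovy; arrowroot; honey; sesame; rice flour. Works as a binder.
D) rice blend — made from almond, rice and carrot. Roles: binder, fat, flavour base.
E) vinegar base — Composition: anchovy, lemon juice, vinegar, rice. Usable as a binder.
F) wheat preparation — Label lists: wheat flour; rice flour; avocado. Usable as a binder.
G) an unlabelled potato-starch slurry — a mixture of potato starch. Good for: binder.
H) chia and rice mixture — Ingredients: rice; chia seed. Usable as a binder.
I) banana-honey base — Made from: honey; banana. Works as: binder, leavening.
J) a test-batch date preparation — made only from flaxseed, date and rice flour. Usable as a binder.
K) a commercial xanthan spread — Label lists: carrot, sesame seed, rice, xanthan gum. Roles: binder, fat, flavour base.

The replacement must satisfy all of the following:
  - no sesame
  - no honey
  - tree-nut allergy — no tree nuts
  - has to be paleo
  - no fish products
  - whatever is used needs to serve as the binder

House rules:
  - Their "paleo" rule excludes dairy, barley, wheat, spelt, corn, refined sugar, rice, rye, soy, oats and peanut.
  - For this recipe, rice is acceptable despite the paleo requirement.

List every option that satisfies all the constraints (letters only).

A: has maize, so not paleo — out
B: has honey, so not honey-free; has walnut, so not tree-nut-free — reject
C: has honey, so not honey-free; has sesame, so not sesame-free (and 1 more) — out
D: has almond, so not tree-nut-free — reject
E: has anchovy, so not fish-free — out
F: has wheat flour, so not paleo — no
G: only potato starch; none excluded — OK
H: rice is permitted under the paleo carve-out; nothing else excluded — OK
I: has honey, so not honey-free — out
J: rice is permitted under the paleo carve-out; nothing else excluded — valid
K: has sesame seed, so not sesame-free — no

G, H, J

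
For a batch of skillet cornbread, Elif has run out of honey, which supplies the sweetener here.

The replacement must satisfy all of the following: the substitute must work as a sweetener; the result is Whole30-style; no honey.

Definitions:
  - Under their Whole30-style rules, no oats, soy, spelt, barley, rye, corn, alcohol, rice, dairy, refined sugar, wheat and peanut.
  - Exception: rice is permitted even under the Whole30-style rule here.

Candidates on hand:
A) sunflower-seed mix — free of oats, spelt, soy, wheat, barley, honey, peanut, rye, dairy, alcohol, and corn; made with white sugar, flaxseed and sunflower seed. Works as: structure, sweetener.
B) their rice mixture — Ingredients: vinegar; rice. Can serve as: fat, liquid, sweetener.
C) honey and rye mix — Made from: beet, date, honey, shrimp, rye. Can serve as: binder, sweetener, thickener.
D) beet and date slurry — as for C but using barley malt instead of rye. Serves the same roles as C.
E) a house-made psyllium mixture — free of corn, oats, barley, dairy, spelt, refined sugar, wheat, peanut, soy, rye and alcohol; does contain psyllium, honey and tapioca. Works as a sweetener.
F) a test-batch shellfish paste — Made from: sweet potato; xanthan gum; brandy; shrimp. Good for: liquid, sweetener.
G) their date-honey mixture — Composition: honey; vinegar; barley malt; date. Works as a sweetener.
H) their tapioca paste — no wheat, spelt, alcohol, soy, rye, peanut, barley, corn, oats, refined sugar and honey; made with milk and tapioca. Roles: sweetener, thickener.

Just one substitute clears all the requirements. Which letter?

B

A: has white sugar, so not Whole30-style — reject
B: rice is permitted under the Whole30-style carve-out; nothing else excluded — keep
C: has rye, so not Whole30-style; has honey, so not honey-free — out
D: has barley malt, so not Whole30-style; has honey, so not honey-free — no
E: has honey, so not honey-free — out
F: has brandy, so not Whole30-style — out
G: has barley malt, so not Whole30-style; has honey, so not honey-free — out
H: has milk, so not Whole30-style — no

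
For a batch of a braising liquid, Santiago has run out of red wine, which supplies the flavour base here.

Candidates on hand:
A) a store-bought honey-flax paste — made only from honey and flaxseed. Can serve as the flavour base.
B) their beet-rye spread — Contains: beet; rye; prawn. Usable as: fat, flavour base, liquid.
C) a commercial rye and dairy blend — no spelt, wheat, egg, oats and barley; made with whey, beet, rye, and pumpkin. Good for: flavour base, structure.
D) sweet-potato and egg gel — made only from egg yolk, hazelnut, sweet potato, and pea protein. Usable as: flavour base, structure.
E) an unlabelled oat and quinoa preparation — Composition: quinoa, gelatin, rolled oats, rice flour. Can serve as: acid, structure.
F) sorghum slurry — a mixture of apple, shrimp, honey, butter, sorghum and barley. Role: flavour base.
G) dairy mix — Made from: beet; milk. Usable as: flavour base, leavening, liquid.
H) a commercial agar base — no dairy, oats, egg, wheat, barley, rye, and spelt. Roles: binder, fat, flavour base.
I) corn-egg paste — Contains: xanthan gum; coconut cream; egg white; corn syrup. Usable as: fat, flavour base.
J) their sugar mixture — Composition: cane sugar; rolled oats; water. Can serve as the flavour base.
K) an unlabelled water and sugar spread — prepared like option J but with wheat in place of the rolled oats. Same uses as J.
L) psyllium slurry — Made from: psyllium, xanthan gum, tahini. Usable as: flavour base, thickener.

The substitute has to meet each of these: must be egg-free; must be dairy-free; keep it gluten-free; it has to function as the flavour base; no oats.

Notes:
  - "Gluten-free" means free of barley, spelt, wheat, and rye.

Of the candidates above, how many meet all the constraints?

3

A: no dairy, no egg — valid
B: has rye, so not gluten-free — reject
C: has rye, so not gluten-free; has whey, so not dairy-free — no
D: has egg yolk, so not egg-free — reject
E: not usable as a flavour base; has rolled oats, so not oat-free — no
F: has barley, so not gluten-free; has butter, so not dairy-free — no
G: has milk, so not dairy-free — no
H: every rule checks out — OK
I: has egg white, so not egg-free — no
J: has rolled oats, so not oat-free — reject
K: has wheat, so not gluten-free — reject
L: nothing on the exclusion list — OK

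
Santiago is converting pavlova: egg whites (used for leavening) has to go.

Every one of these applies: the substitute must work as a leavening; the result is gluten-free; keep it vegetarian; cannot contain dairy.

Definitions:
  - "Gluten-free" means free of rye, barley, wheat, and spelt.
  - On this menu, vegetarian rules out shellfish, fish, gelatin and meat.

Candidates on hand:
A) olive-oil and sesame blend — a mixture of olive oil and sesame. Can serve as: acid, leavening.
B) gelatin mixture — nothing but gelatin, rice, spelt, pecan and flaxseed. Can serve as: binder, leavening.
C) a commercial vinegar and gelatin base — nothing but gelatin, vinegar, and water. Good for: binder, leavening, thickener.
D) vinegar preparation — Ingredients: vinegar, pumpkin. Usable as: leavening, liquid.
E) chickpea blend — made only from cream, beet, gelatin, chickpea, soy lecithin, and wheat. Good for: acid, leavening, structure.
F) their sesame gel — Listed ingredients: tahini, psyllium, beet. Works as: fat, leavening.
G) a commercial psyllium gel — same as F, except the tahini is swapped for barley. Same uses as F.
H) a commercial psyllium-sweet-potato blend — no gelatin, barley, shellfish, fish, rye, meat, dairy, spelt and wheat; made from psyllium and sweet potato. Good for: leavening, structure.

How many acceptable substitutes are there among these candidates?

4

A: only sesame and olive oil; none excluded — OK
B: has spelt, so not gluten-free; has gelatin, so not vegetarian — out
C: has gelatin, so not vegetarian — out
D: all constraints satisfied — OK
E: has wheat, so not gluten-free; has gelatin, so not vegetarian (and 1 more) — no
F: only tahini, beet, and psyllium; none excluded — OK
G: has barley, so not gluten-free — reject
H: vegetarian, gluten-free — valid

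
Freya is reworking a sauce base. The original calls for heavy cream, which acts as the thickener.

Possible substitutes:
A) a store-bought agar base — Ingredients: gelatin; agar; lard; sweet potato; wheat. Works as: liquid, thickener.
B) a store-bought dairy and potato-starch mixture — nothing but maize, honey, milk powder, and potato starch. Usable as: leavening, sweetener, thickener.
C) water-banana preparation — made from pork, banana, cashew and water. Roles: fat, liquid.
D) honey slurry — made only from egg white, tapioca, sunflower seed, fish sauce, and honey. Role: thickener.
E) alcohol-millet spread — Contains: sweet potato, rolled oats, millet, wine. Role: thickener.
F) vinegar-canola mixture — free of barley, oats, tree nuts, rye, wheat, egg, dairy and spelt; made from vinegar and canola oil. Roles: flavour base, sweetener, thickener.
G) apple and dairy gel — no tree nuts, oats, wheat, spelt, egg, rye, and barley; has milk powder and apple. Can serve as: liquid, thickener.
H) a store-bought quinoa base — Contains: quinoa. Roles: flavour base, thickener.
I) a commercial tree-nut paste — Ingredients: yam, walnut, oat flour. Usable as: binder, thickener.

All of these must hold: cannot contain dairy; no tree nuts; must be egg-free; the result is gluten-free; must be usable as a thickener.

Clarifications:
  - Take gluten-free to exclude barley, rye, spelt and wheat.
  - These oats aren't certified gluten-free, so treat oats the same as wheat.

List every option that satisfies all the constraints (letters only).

F, H

A: has wheat, so not gluten-free — out
B: has milk powder, so not dairy-free — no
C: not usable as a thickener; has cashew, so not tree-nut-free — no
D: has egg white, so not egg-free — reject
E: has rolled oats, so not gluten-free — reject
F: no tree nuts, no egg — keep
G: has milk powder, so not dairy-free — no
H: only quinoa; none excluded — keep
I: has oat flour, so not gluten-free; has walnut, so not tree-nut-free — reject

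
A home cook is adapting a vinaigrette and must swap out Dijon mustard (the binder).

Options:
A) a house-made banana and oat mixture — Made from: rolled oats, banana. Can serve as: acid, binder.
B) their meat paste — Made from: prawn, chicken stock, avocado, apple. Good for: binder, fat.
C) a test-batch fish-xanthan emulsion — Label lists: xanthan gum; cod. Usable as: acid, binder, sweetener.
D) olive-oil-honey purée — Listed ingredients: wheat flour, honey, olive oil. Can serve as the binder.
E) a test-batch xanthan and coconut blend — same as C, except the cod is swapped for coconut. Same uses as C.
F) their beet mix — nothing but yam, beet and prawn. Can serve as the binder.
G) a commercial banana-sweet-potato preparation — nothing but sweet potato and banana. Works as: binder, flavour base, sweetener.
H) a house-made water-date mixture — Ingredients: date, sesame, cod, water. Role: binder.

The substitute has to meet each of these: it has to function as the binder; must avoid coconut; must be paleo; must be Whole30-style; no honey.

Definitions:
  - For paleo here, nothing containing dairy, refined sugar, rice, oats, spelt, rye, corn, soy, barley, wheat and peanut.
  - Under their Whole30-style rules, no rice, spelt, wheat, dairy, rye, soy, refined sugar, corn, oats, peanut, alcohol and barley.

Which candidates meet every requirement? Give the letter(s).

B, C, F, G, H

A: has rolled oats, so not paleo; has rolled oats, so not Whole30-style — reject
B: chicken stock and prawn etc. — none of it excluded — OK
C: works as a binder, Whole30-style, no honey — valid
D: has wheat flour, so not paleo; has wheat flour, so not Whole30-style (and 1 more) — reject
E: has coconut, so not coconut-free — reject
F: works as a binder, no coconut, no honey — OK
G: no coconut, no honey — OK
H: cod and sesame etc. — none of it excluded — keep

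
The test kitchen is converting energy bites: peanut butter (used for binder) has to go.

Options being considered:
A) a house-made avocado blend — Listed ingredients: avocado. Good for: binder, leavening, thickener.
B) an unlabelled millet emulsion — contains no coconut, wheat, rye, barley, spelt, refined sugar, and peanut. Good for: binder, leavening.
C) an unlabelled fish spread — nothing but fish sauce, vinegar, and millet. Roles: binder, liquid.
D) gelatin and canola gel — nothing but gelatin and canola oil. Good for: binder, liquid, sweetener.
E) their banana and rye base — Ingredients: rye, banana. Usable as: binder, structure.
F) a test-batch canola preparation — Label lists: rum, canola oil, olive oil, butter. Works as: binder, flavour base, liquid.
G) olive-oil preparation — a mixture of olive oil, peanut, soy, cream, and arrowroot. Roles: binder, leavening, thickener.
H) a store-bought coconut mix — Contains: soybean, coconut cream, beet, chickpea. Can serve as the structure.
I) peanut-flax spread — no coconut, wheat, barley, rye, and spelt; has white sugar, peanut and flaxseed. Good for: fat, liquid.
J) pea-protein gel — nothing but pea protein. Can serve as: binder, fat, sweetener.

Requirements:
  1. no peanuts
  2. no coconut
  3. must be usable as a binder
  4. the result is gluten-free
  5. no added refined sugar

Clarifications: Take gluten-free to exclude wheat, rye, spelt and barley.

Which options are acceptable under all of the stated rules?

A, B, C, D, F, J

A: works as a binder, no peanut, gluten-free — OK
B: works as a binder, no peanut, gluten-free — OK
C: nothing on the exclusion list — valid
D: only gelatin and canola oil; none excluded — OK
E: has rye, so not gluten-free — out
F: works as a binder, no refined sugar, gluten-free — keep
G: has peanut, so not peanut-free — reject
H: not usable as a binder; has coconut cream, so not coconut-free — no
I: not usable as a binder; has peanut, so not peanut-free (and 1 more) — no
J: all constraints satisfied — keep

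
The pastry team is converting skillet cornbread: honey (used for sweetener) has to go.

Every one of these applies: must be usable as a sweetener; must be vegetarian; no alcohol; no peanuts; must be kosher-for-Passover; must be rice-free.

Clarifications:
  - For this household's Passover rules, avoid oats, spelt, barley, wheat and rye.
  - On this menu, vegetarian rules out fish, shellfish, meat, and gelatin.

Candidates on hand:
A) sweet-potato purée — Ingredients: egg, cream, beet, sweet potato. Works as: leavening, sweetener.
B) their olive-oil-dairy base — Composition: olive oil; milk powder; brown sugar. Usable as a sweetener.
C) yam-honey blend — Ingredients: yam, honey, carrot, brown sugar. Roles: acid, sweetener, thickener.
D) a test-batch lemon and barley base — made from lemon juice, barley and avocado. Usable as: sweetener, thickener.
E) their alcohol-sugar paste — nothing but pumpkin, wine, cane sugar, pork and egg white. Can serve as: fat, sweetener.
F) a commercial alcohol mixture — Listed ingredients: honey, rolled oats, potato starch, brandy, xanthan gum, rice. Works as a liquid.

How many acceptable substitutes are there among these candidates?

A: cream and egg etc. — none of it excluded — keep
B: no rice, no peanut — OK
C: works as a sweetener, vegetarian, no rice — OK
D: has barley, so not kosher-for-Passover — no
E: has pork, so not vegetarian; has wine, so not alcohol-free — reject
F: not usable as a sweetener; has rolled oats, so not kosher-for-Passover (and 2 more) — reject

3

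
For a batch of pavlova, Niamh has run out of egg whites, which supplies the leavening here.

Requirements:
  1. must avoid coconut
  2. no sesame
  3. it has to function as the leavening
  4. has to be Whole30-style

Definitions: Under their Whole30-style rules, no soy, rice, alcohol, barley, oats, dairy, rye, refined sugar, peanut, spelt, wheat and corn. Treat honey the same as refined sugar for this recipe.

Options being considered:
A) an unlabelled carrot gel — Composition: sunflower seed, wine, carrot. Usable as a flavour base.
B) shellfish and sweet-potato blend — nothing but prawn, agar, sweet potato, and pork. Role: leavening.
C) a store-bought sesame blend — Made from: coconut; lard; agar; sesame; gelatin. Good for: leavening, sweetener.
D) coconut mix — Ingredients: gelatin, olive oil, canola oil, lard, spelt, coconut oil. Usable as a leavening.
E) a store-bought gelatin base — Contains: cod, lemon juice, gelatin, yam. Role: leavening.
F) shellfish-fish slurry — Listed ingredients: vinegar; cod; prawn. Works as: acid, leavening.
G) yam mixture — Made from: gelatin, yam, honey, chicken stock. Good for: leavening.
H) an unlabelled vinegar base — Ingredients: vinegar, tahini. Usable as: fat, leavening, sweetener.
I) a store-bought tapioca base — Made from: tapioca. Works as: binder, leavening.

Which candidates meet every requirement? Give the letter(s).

A: not usable as a leavening; has wine, so not Whole30-style — no
B: all constraints satisfied — OK
C: has sesame, so not sesame-free; has coconut, so not coconut-free — out
D: has spelt, so not Whole30-style; has coconut oil, so not coconut-free — no
E: works as a leavening, no coconut, Whole30-style — valid
F: only cod, prawn and vinegar; none excluded — keep
G: has honey, so not Whole30-style — reject
H: has tahini, so not sesame-free — no
I: no sesame, no coconut — keep

B, E, F, I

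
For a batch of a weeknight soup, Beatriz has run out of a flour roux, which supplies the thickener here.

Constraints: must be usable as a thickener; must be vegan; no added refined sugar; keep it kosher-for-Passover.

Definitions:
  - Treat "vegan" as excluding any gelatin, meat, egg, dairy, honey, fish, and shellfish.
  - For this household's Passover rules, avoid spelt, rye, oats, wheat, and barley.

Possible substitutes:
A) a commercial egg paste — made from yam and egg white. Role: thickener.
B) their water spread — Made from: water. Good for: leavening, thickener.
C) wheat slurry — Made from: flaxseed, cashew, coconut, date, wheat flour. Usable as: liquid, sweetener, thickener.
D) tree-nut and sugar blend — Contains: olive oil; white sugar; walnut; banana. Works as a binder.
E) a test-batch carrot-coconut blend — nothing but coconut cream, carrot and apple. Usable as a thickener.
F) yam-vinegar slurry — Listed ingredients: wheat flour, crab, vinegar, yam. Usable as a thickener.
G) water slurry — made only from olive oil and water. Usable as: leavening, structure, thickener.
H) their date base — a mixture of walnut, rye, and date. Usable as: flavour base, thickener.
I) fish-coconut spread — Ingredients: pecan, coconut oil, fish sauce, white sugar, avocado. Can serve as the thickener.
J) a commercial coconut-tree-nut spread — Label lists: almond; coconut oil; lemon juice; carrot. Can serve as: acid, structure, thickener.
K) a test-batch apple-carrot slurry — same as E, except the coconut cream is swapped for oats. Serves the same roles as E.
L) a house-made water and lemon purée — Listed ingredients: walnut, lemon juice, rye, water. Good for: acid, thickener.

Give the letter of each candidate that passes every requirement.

A: has egg white, so not vegan — out
B: works as a thickener, vegan, no refined sugar — valid
C: has wheat flour, so not kosher-for-Passover — reject
D: not usable as a thickener; has white sugar, so not no-added-sugar — no
E: only coconut cream, apple and carrot; none excluded — valid
F: has crab, so not vegan; has wheat flour, so not kosher-for-Passover — out
G: only water and olive oil; none excluded — valid
H: has rye, so not kosher-for-Passover — reject
I: has fish sauce, so not vegan; has white sugar, so not no-added-sugar — reject
J: coconut oil and almond etc. — none of it excluded — OK
K: has oats, so not kosher-for-Passover — reject
L: has rye, so not kosher-for-Passover — reject

B, E, G, J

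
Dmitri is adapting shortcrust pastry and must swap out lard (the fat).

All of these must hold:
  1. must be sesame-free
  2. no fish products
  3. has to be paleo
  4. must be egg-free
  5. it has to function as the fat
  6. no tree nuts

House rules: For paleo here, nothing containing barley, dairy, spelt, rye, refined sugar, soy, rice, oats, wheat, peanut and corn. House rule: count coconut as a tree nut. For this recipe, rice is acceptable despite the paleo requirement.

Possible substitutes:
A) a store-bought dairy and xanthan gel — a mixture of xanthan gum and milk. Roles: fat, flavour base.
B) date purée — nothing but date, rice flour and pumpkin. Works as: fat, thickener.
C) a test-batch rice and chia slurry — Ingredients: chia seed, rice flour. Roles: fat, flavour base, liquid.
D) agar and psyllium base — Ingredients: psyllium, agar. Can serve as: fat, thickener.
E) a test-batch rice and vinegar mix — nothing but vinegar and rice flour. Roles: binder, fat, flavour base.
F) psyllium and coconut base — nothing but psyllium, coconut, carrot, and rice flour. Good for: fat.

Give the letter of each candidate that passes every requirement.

A: has milk, so not paleo — reject
B: rice is permitted under the paleo carve-out; nothing else excluded — OK
C: rice is permitted under the paleo carve-out; nothing else excluded — valid
D: only agar and psyllium; none excluded — valid
E: rice is permitted under the paleo carve-out; nothing else excluded — OK
F: has coconut, so not tree-nut-free — no

B, C, D, E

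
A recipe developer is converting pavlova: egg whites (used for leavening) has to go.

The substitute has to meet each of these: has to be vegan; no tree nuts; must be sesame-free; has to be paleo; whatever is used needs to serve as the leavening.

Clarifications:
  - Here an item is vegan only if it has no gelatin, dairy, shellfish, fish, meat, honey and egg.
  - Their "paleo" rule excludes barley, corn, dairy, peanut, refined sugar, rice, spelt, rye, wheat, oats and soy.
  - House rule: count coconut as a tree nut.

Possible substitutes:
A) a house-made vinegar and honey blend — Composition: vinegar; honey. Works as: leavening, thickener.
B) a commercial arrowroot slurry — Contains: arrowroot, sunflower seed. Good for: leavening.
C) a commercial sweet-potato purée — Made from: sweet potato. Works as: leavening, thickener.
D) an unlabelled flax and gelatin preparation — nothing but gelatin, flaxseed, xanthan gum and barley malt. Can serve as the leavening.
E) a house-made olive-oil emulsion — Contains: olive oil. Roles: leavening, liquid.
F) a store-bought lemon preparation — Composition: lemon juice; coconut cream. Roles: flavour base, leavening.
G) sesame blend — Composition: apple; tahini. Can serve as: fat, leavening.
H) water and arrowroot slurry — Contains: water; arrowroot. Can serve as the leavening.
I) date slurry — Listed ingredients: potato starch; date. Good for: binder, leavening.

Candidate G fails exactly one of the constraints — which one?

usable as a leavening: satisfied
vegan: satisfied
paleo: satisfied
tree-nut-free: satisfied
sesame-free: has tahini — fails

sesame-free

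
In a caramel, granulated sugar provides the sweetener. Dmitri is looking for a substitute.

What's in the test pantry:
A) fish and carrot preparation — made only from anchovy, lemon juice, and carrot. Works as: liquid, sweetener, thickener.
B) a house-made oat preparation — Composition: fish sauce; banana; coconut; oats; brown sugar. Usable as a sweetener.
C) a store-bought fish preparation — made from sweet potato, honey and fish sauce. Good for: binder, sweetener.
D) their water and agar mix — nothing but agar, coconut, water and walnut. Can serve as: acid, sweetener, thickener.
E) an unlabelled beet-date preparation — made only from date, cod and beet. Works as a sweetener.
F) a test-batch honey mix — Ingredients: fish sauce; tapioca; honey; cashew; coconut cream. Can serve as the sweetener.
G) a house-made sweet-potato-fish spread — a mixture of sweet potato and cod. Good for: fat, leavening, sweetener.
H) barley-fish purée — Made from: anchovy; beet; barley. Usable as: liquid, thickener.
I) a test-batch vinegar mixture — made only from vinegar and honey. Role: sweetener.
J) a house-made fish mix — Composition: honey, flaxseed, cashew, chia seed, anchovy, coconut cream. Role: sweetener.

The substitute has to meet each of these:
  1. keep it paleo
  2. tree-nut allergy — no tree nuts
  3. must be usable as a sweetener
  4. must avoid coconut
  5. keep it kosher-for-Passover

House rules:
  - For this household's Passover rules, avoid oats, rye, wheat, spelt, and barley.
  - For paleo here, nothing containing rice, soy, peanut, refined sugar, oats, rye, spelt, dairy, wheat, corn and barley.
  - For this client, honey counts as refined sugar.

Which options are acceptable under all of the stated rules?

A, E, G

A: nothing on the exclusion list — valid
B: has oats, so not kosher-for-Passover; has oats, so not paleo (and 1 more) — no
C: has honey, so not paleo — no
D: has coconut, so not coconut-free; has walnut, so not tree-nut-free — out
E: works as a sweetener, no tree nuts, paleo — keep
F: has honey, so not paleo; has coconut cream, so not coconut-free (and 1 more) — reject
G: only cod and sweet potato; none excluded — valid
H: not usable as a sweetener; has barley, so not kosher-for-Passover (and 1 more) — no
I: has honey, so not paleo — out
J: has honey, so not paleo; has coconut cream, so not coconut-free (and 1 more) — out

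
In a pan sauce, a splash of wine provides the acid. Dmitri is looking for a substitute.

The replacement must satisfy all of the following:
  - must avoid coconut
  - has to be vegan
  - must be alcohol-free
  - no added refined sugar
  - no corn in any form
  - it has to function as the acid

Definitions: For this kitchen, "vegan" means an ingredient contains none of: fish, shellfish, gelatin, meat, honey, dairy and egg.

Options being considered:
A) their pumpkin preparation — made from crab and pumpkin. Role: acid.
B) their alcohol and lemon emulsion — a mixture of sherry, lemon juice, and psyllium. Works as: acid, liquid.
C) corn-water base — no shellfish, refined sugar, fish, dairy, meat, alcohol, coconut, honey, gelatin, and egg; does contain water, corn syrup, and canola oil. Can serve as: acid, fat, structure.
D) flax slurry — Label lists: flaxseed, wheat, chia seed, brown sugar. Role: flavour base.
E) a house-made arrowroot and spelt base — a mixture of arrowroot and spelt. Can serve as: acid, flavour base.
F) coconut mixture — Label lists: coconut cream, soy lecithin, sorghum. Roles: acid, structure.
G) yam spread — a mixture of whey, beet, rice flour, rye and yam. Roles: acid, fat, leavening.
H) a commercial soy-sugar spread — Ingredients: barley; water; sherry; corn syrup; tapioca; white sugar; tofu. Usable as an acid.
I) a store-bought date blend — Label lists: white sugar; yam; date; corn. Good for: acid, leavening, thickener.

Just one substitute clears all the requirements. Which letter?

A: has crab, so not vegan — no
B: has sherry, so not alcohol-free — no
C: has corn syrup, so not corn-free — no
D: not usable as an acid; has brown sugar, so not no-added-sugar — out
E: only spelt and arrowroot; none excluded — OK
F: has coconut cream, so not coconut-free — no
G: has whey, so not vegan — out
H: has sherry, so not alcohol-free; has corn syrup, so not corn-free (and 1 more) — reject
I: has corn, so not corn-free; has white sugar, so not no-added-sugar — reject

E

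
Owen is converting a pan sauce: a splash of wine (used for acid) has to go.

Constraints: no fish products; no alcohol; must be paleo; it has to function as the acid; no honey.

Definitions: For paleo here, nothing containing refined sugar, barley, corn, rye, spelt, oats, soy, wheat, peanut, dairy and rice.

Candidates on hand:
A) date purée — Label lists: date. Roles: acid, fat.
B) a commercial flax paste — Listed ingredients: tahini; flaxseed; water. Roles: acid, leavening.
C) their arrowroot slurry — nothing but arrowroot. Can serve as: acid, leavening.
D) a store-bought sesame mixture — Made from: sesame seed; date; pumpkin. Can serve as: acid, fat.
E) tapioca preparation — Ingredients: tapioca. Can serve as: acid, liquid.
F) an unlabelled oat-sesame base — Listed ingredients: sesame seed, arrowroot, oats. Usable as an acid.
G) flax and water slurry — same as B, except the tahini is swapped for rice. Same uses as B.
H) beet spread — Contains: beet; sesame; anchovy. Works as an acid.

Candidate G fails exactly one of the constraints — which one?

usable as an acid: satisfied
paleo: has rice — fails
honey-free: satisfied
fish-free: satisfied
alcohol-free: satisfied

paleo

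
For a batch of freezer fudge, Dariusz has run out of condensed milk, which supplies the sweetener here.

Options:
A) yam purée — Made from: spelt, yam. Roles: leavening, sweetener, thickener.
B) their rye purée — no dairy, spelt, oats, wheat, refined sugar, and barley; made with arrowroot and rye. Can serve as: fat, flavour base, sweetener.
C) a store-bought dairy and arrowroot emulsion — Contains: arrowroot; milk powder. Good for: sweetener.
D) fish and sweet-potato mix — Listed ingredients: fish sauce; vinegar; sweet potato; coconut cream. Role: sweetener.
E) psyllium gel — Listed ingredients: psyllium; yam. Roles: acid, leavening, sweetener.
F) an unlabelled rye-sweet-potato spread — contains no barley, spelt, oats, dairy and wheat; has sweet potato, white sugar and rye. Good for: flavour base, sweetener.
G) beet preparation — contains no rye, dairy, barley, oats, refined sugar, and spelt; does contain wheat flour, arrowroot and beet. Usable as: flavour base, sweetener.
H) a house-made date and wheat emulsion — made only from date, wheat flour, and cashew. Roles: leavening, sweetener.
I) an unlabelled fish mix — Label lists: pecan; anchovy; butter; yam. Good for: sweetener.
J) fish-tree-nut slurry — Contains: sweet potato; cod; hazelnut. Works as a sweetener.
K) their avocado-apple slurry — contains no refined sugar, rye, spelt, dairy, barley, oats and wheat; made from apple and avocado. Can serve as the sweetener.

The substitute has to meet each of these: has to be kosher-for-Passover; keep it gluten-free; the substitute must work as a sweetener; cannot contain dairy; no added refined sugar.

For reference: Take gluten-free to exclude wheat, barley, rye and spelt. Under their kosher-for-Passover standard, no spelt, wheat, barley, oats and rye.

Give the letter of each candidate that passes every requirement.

D, E, J, K

A: has spelt, so not gluten-free; has spelt, so not kosher-for-Passover — out
B: has rye, so not gluten-free; has rye, so not kosher-for-Passover — no
C: has milk powder, so not dairy-free — no
D: coconut cream and fish sauce etc. — none of it excluded — valid
E: no refined sugar, gluten-free — valid
F: has rye, so not gluten-free; has rye, so not kosher-for-Passover (and 1 more) — no
G: has wheat flour, so not gluten-free; has wheat flour, so not kosher-for-Passover — no
H: has wheat flour, so not gluten-free; has wheat flour, so not kosher-for-Passover — out
I: has butter, so not dairy-free — reject
J: no dairy, gluten-free — OK
K: all constraints satisfied — keep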